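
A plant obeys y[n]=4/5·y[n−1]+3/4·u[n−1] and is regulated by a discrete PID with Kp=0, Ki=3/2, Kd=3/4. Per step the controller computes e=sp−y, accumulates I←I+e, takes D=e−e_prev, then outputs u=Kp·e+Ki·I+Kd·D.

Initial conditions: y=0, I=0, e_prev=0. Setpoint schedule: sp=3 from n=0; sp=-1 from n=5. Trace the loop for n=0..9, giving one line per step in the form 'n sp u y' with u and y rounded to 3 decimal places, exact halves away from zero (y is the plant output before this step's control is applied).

(exact arithmetic carried between steps; '≈' marks a value shown rounded to 6 d.p. or computed from one; I and e_prev carry over from the previous line; the table rounds u and y to 3 d.p., halves away from zero)
n=0: y=0, sp=3, e=sp−y=3; I=3, D=e−e_prev=3; u=0·3+3/2·3+3/4·3=6.75; next y=4/5·0+3/4·6.75=5.0625
n=1: y=5.0625, sp=3, e=sp−y=-2.0625; I=0.9375, D=e−e_prev=-5.0625; u=0·(-2.0625)+3/2·0.9375+3/4·(-5.0625)=-2.390625; next y=4/5·5.0625+3/4·(-2.390625)≈2.257031
n=2: y≈2.257031, sp=3, e=sp−y≈0.742969; I≈1.680469, D=e−e_prev≈2.805469; u=0·0.742969+3/2·1.680469+3/4·2.805469≈4.624805; next y=4/5·2.257031+3/4·4.624805≈5.274229
n=3: y≈5.274229, sp=3, e=sp−y≈-2.274229; I≈-0.593760, D=e−e_prev≈-3.017197; u=0·(-2.274229)+3/2·(-0.593760)+3/4·(-3.017197)≈-3.153538; next y=4/5·5.274229+3/4·(-3.153538)≈1.854230
n=4: y≈1.854230, sp=3, e=sp−y≈1.145770; I≈0.552011, D=e−e_prev≈3.419999; u=0·1.145770+3/2·0.552011+3/4·3.419999≈3.393015; next y=4/5·1.854230+3/4·3.393015≈4.028145
n=5: y≈4.028145, sp=-1, e=sp−y≈-5.028145; I≈-4.476134, D=e−e_prev≈-6.173915; u=0·(-5.028145)+3/2·(-4.476134)+3/4·(-6.173915)≈-11.344638; next y=4/5·4.028145+3/4·(-11.344638)≈-5.285963
n=6: y≈-5.285963, sp=-1, e=sp−y≈4.285963; I≈-0.190172, D=e−e_prev≈9.314108; u=0·4.285963+3/2·(-0.190172)+3/4·9.314108≈6.700323; next y=4/5·(-5.285963)+3/4·6.700323≈0.796472
n=7: y≈0.796472, sp=-1, e=sp−y≈-1.796472; I≈-1.986644, D=e−e_prev≈-6.082435; u=0·(-1.796472)+3/2·(-1.986644)+3/4·(-6.082435)≈-7.541792; next y=4/5·0.796472+3/4·(-7.541792)≈-5.019166
n=8: y≈-5.019166, sp=-1, e=sp−y≈4.019166; I≈2.032522, D=e−e_prev≈5.815638; u=0·4.019166+3/2·2.032522+3/4·5.815638≈7.410512; next y=4/5·(-5.019166)+3/4·7.410512≈1.542551
n=9: y≈1.542551, sp=-1, e=sp−y≈-2.542551; I≈-0.510029, D=e−e_prev≈-6.561718; u=0·(-2.542551)+3/2·(-0.510029)+3/4·(-6.561718)≈-5.686331; next y=4/5·1.542551+3/4·(-5.686331)≈-3.030708

0 3 6.750 0.000
1 3 -2.391 5.063
2 3 4.625 2.257
3 3 -3.154 5.274
4 3 3.393 1.854
5 -1 -11.345 4.028
6 -1 6.700 -5.286
7 -1 -7.542 0.796
8 -1 7.411 -5.019
9 -1 -5.686 1.543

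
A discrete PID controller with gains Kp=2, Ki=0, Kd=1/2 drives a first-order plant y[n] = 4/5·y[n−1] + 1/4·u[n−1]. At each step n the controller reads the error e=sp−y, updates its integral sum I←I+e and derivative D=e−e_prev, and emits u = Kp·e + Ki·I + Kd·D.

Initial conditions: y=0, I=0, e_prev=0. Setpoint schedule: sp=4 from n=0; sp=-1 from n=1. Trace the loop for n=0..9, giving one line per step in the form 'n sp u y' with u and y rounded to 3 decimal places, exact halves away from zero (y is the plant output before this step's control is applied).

0 4 10.000 0.000
1 -1 -10.750 2.500
2 -1 0.969 -0.688
3 -1 -1.574 -0.308
4 -1 -0.554 -0.640
5 -1 -0.694 -0.650
6 -1 -0.591 -0.694
7 -1 -0.590 -0.703
8 -1 -0.577 -0.710
9 -1 -0.575 -0.712

(exact arithmetic carried between steps; '≈' marks a value shown rounded to 6 d.p. or computed from one; I and e_prev carry over from the previous line; the table rounds u and y to 3 d.p., halves away from zero)
n=0: y=0, sp=4, e=sp−y=4; I=4, D=e−e_prev=4; u=2·4+0·4+1/2·4=10; next y=4/5·0+1/4·10=2.5
n=1: y=2.5, sp=-1, e=sp−y=-3.5; I=0.5, D=e−e_prev=-7.5; u=2·(-3.5)+0·0.5+1/2·(-7.5)=-10.75; next y=4/5·2.5+1/4·(-10.75)=-0.6875
n=2: y=-0.6875, sp=-1, e=sp−y=-0.3125; I=0.1875, D=e−e_prev=3.1875; u=2·(-0.3125)+0·0.1875+1/2·3.1875=0.96875; next y=4/5·(-0.6875)+1/4·0.96875≈-0.307813
n=3: y≈-0.307813, sp=-1, e=sp−y≈-0.692188; I≈-0.504688, D=e−e_prev≈-0.379688; u=2·(-0.692188)+0·(-0.504688)+1/2·(-0.379688)≈-1.574219; next y=4/5·(-0.307813)+1/4·(-1.574219)≈-0.639805
n=4: y≈-0.639805, sp=-1, e=sp−y≈-0.360195; I≈-0.864883, D=e−e_prev≈0.331992; u=2·(-0.360195)+0·(-0.864883)+1/2·0.331992≈-0.554395; next y=4/5·(-0.639805)+1/4·(-0.554395)≈-0.650442
n=5: y≈-0.650442, sp=-1, e=sp−y≈-0.349558; I≈-1.214440, D=e−e_prev≈0.010638; u=2·(-0.349558)+0·(-1.214440)+1/2·0.010638≈-0.693796; next y=4/5·(-0.650442)+1/4·(-0.693796)≈-0.693803
n=6: y≈-0.693803, sp=-1, e=sp−y≈-0.306197; I≈-1.520637, D=e−e_prev≈0.043361; u=2·(-0.306197)+0·(-1.520637)+1/2·0.043361≈-0.590714; next y=4/5·(-0.693803)+1/4·(-0.590714)≈-0.702721
n=7: y≈-0.702721, sp=-1, e=sp−y≈-0.297279; I≈-1.817917, D=e−e_prev≈0.008918; u=2·(-0.297279)+0·(-1.817917)+1/2·0.008918≈-0.590099; next y=4/5·(-0.702721)+1/4·(-0.590099)≈-0.709702
n=8: y≈-0.709702, sp=-1, e=sp−y≈-0.290298; I≈-2.108215, D=e−e_prev≈0.006981; u=2·(-0.290298)+0·(-2.108215)+1/2·0.006981≈-0.577107; next y=4/5·(-0.709702)+1/4·(-0.577107)≈-0.712038
n=9: y≈-0.712038, sp=-1, e=sp−y≈-0.287962; I≈-2.396177, D=e−e_prev≈0.002336; u=2·(-0.287962)+0·(-2.396177)+1/2·0.002336≈-0.574756; next y=4/5·(-0.712038)+1/4·(-0.574756)≈-0.713319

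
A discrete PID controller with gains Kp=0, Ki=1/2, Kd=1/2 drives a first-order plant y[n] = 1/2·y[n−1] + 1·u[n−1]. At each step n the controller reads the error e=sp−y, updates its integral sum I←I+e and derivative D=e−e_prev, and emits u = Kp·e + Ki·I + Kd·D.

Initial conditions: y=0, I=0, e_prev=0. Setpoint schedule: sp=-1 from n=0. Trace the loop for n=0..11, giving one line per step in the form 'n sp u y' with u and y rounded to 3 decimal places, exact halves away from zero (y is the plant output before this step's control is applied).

0 -1 -1.000 0.000
1 -1 0.000 -1.000
2 -1 -1.000 -0.500
3 -1 -0.250 -1.250
4 -1 -0.875 -0.875
5 -1 -0.313 -1.313
6 -1 -0.719 -0.969
7 -1 -0.328 -1.203
8 -1 -0.617 -0.930
9 -1 -0.363 -1.082
10 -1 -0.576 -0.904
11 -1 -0.411 -1.028

(exact arithmetic carried between steps; '≈' marks a value shown rounded to 6 d.p. or computed from one; I and e_prev carry over from the previous line; the table rounds u and y to 3 d.p., halves away from zero)
n=0: y=0, sp=-1, e=sp−y=-1; I=-1, D=e−e_prev=-1; u=0·(-1)+1/2·(-1)+1/2·(-1)=-1; next y=1/2·0+1·(-1)=-1
n=1: y=-1, sp=-1, e=sp−y=0; I=-1, D=e−e_prev=1; u=0·0+1/2·(-1)+1/2·1=0; next y=1/2·(-1)+1·0=-0.5
n=2: y=-0.5, sp=-1, e=sp−y=-0.5; I=-1.5, D=e−e_prev=-0.5; u=0·(-0.5)+1/2·(-1.5)+1/2·(-0.5)=-1; next y=1/2·(-0.5)+1·(-1)=-1.25
n=3: y=-1.25, sp=-1, e=sp−y=0.25; I=-1.25, D=e−e_prev=0.75; u=0·0.25+1/2·(-1.25)+1/2·0.75=-0.25; next y=1/2·(-1.25)+1·(-0.25)=-0.875
n=4: y=-0.875, sp=-1, e=sp−y=-0.125; I=-1.375, D=e−e_prev=-0.375; u=0·(-0.125)+1/2·(-1.375)+1/2·(-0.375)=-0.875; next y=1/2·(-0.875)+1·(-0.875)=-1.3125
n=5: y=-1.3125, sp=-1, e=sp−y=0.3125; I=-1.0625, D=e−e_prev=0.4375; u=0·0.3125+1/2·(-1.0625)+1/2·0.4375=-0.3125; next y=1/2·(-1.3125)+1·(-0.3125)=-0.96875
n=6: y=-0.96875, sp=-1, e=sp−y=-0.03125; I=-1.09375, D=e−e_prev=-0.34375; u=0·(-0.03125)+1/2·(-1.09375)+1/2·(-0.34375)=-0.71875; next y=1/2·(-0.96875)+1·(-0.71875)=-1.203125
n=7: y=-1.203125, sp=-1, e=sp−y=0.203125; I=-0.890625, D=e−e_prev=0.234375; u=0·0.203125+1/2·(-0.890625)+1/2·0.234375=-0.328125; next y=1/2·(-1.203125)+1·(-0.328125)≈-0.929688
n=8: y≈-0.929688, sp=-1, e=sp−y≈-0.070313; I≈-0.960938, D=e−e_prev≈-0.273438; u=0·(-0.070313)+1/2·(-0.960938)+1/2·(-0.273438)≈-0.617188; next y=1/2·(-0.929688)+1·(-0.617188)≈-1.082031
n=9: y≈-1.082031, sp=-1, e=sp−y≈0.082031; I≈-0.878906, D=e−e_prev≈0.152344; u=0·0.082031+1/2·(-0.878906)+1/2·0.152344≈-0.363281; next y=1/2·(-1.082031)+1·(-0.363281)≈-0.904297
n=10: y≈-0.904297, sp=-1, e=sp−y≈-0.095703; I≈-0.974609, D=e−e_prev≈-0.177734; u=0·(-0.095703)+1/2·(-0.974609)+1/2·(-0.177734)≈-0.576172; next y=1/2·(-0.904297)+1·(-0.576172)≈-1.028320
n=11: y≈-1.028320, sp=-1, e=sp−y≈0.028320; I≈-0.946289, D=e−e_prev≈0.124023; u=0·0.028320+1/2·(-0.946289)+1/2·0.124023≈-0.411133; next y=1/2·(-1.028320)+1·(-0.411133)≈-0.925293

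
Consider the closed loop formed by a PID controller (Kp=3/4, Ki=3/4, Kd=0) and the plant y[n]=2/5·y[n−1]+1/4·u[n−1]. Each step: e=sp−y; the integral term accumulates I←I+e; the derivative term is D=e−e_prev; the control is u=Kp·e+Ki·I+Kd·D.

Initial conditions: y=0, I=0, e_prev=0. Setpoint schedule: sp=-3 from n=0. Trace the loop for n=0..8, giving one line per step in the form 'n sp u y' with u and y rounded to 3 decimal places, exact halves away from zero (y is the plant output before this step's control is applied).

(exact arithmetic carried between steps; '≈' marks a value shown rounded to 6 d.p. or computed from one; I and e_prev carry over from the previous line; the table rounds u and y to 3 d.p., halves away from zero)
n=0: y=0, sp=-3, e=sp−y=-3; I=-3, D=e−e_prev=-3; u=3/4·(-3)+3/4·(-3)+0·(-3)=-4.5; next y=2/5·0+1/4·(-4.5)=-1.125
n=1: y=-1.125, sp=-3, e=sp−y=-1.875; I=-4.875, D=e−e_prev=1.125; u=3/4·(-1.875)+3/4·(-4.875)+0·1.125=-5.0625; next y=2/5·(-1.125)+1/4·(-5.0625)=-1.715625
n=2: y=-1.715625, sp=-3, e=sp−y=-1.284375; I=-6.159375, D=e−e_prev=0.590625; u=3/4·(-1.284375)+3/4·(-6.159375)+0·0.590625≈-5.582813; next y=2/5·(-1.715625)+1/4·(-5.582813)≈-2.081953
n=3: y≈-2.081953, sp=-3, e=sp−y≈-0.918047; I≈-7.077422, D=e−e_prev≈0.366328; u=3/4·(-0.918047)+3/4·(-7.077422)+0·0.366328≈-5.996602; next y=2/5·(-2.081953)+1/4·(-5.996602)≈-2.331932
n=4: y≈-2.331932, sp=-3, e=sp−y≈-0.668068; I≈-7.745490, D=e−e_prev≈0.249979; u=3/4·(-0.668068)+3/4·(-7.745490)+0·0.249979≈-6.310169; next y=2/5·(-2.331932)+1/4·(-6.310169)≈-2.510315
n=5: y≈-2.510315, sp=-3, e=sp−y≈-0.489685; I≈-8.235175, D=e−e_prev≈0.178383; u=3/4·(-0.489685)+3/4·(-8.235175)+0·0.178383≈-6.543645; next y=2/5·(-2.510315)+1/4·(-6.543645)≈-2.640037
n=6: y≈-2.640037, sp=-3, e=sp−y≈-0.359963; I≈-8.595138, D=e−e_prev≈0.129722; u=3/4·(-0.359963)+3/4·(-8.595138)+0·0.129722≈-6.716326; next y=2/5·(-2.640037)+1/4·(-6.716326)≈-2.735096
n=7: y≈-2.735096, sp=-3, e=sp−y≈-0.264904; I≈-8.860042, D=e−e_prev≈0.095059; u=3/4·(-0.264904)+3/4·(-8.860042)+0·0.095059≈-6.843709; next y=2/5·(-2.735096)+1/4·(-6.843709)≈-2.804966
n=8: y≈-2.804966, sp=-3, e=sp−y≈-0.195034; I≈-9.055076, D=e−e_prev≈0.069869; u=3/4·(-0.195034)+3/4·(-9.055076)+0·0.069869≈-6.937583; next y=2/5·(-2.804966)+1/4·(-6.937583)≈-2.856382

0 -3 -4.500 0.000
1 -3 -5.063 -1.125
2 -3 -5.583 -1.716
3 -3 -5.997 -2.082
4 -3 -6.310 -2.332
5 -3 -6.544 -2.510
6 -3 -6.716 -2.640
7 -3 -6.844 -2.735
8 -3 -6.938 -2.805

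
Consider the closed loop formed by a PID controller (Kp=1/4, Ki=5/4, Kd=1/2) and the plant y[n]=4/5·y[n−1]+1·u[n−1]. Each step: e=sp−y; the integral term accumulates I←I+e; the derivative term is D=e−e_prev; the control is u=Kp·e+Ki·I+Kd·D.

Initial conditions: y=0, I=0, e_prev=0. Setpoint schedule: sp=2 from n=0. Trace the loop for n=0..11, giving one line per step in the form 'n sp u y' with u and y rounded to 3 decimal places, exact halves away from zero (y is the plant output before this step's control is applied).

(exact arithmetic carried between steps; '≈' marks a value shown rounded to 6 d.p. or computed from one; I and e_prev carry over from the previous line; the table rounds u and y to 3 d.p., halves away from zero)
n=0: y=0, sp=2, e=sp−y=2; I=2, D=e−e_prev=2; u=1/4·2+5/4·2+1/2·2=4; next y=4/5·0+1·4=4
n=1: y=4, sp=2, e=sp−y=-2; I=0, D=e−e_prev=-4; u=1/4·(-2)+5/4·0+1/2·(-4)=-2.5; next y=4/5·4+1·(-2.5)=0.7
n=2: y=0.7, sp=2, e=sp−y=1.3; I=1.3, D=e−e_prev=3.3; u=1/4·1.3+5/4·1.3+1/2·3.3=3.6; next y=4/5·0.7+1·3.6=4.16
n=3: y=4.16, sp=2, e=sp−y=-2.16; I=-0.86, D=e−e_prev=-3.46; u=1/4·(-2.16)+5/4·(-0.86)+1/2·(-3.46)=-3.345; next y=4/5·4.16+1·(-3.345)=-0.017
n=4: y=-0.017, sp=2, e=sp−y=2.017; I=1.157, D=e−e_prev=4.177; u=1/4·2.017+5/4·1.157+1/2·4.177=4.039; next y=4/5·(-0.017)+1·4.039=4.0254
n=5: y=4.0254, sp=2, e=sp−y=-2.0254; I=-0.8684, D=e−e_prev=-4.0424; u=1/4·(-2.0254)+5/4·(-0.8684)+1/2·(-4.0424)=-3.61305; next y=4/5·4.0254+1·(-3.61305)=-0.39273
n=6: y=-0.39273, sp=2, e=sp−y=2.39273; I=1.52433, D=e−e_prev=4.41813; u=1/4·2.39273+5/4·1.52433+1/2·4.41813=4.71266; next y=4/5·(-0.39273)+1·4.71266=4.398476
n=7: y=4.398476, sp=2, e=sp−y=-2.398476; I=-0.874146, D=e−e_prev=-4.791206; u=1/4·(-2.398476)+5/4·(-0.874146)+1/2·(-4.791206)≈-4.087905; next y=4/5·4.398476+1·(-4.087905)≈-0.569124
n=8: y≈-0.569124, sp=2, e=sp−y≈2.569124; I≈1.694978, D=e−e_prev≈4.967600; u=1/4·2.569124+5/4·1.694978+1/2·4.967600≈5.244803; next y=4/5·(-0.569124)+1·5.244803≈4.789504
n=9: y≈4.789504, sp=2, e=sp−y≈-2.789504; I≈-1.094526, D=e−e_prev≈-5.358628; u=1/4·(-2.789504)+5/4·(-1.094526)+1/2·(-5.358628)≈-4.744848; next y=4/5·4.789504+1·(-4.744848)≈-0.913244
n=10: y≈-0.913244, sp=2, e=sp−y≈2.913244; I≈1.818718, D=e−e_prev≈5.702748; u=1/4·2.913244+5/4·1.818718+1/2·5.702748≈5.853083; next y=4/5·(-0.913244)+1·5.853083≈5.122488
n=11: y≈5.122488, sp=2, e=sp−y≈-3.122488; I≈-1.303769, D=e−e_prev≈-6.035732; u=1/4·(-3.122488)+5/4·(-1.303769)+1/2·(-6.035732)≈-5.428199; next y=4/5·5.122488+1·(-5.428199)≈-1.330209

0 2 4.000 0.000
1 2 -2.500 4.000
2 2 3.600 0.700
3 2 -3.345 4.160
4 2 4.039 -0.017
5 2 -3.613 4.025
6 2 4.713 -0.393
7 2 -4.088 4.398
8 2 5.245 -0.569
9 2 -4.745 4.790
10 2 5.853 -0.913
11 2 -5.428 5.122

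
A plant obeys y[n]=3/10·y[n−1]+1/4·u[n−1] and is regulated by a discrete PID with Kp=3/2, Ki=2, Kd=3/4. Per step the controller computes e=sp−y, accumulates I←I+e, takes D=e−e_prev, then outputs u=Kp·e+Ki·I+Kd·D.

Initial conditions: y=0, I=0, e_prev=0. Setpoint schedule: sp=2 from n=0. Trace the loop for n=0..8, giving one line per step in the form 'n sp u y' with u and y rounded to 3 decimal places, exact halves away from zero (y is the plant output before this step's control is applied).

(exact arithmetic carried between steps; '≈' marks a value shown rounded to 6 d.p. or computed from one; I and e_prev carry over from the previous line; the table rounds u and y to 3 d.p., halves away from zero)
n=0: y=0, sp=2, e=sp−y=2; I=2, D=e−e_prev=2; u=3/2·2+2·2+3/4·2=8.5; next y=3/10·0+1/4·8.5=2.125
n=1: y=2.125, sp=2, e=sp−y=-0.125; I=1.875, D=e−e_prev=-2.125; u=3/2·(-0.125)+2·1.875+3/4·(-2.125)=1.96875; next y=3/10·2.125+1/4·1.96875≈1.129688
n=2: y≈1.129688, sp=2, e=sp−y≈0.870313; I≈2.745313, D=e−e_prev≈0.995313; u=3/2·0.870313+2·2.745313+3/4·0.995313≈7.542578; next y=3/10·1.129688+1/4·7.542578≈2.224551
n=3: y≈2.224551, sp=2, e=sp−y≈-0.224551; I≈2.520762, D=e−e_prev≈-1.094863; u=3/2·(-0.224551)+2·2.520762+3/4·(-1.094863)≈3.883550; next y=3/10·2.224551+1/4·3.883550≈1.638253
n=4: y≈1.638253, sp=2, e=sp−y≈0.361747; I≈2.882509, D=e−e_prev≈0.586298; u=3/2·0.361747+2·2.882509+3/4·0.586298≈6.747363; next y=3/10·1.638253+1/4·6.747363≈2.178316
n=5: y≈2.178316, sp=2, e=sp−y≈-0.178316; I≈2.704193, D=e−e_prev≈-0.540064; u=3/2·(-0.178316)+2·2.704193+3/4·(-0.540064)≈4.735863; next y=3/10·2.178316+1/4·4.735863≈1.837461
n=6: y≈1.837461, sp=2, e=sp−y≈0.162539; I≈2.866732, D=e−e_prev≈0.340856; u=3/2·0.162539+2·2.866732+3/4·0.340856≈6.232915; next y=3/10·1.837461+1/4·6.232915≈2.109467
n=7: y≈2.109467, sp=2, e=sp−y≈-0.109467; I≈2.757265, D=e−e_prev≈-0.272006; u=3/2·(-0.109467)+2·2.757265+3/4·(-0.272006)≈5.146325; next y=3/10·2.109467+1/4·5.146325≈1.919421
n=8: y≈1.919421, sp=2, e=sp−y≈0.080579; I≈2.837844, D=e−e_prev≈0.190046; u=3/2·0.080579+2·2.837844+3/4·0.190046≈5.939090; next y=3/10·1.919421+1/4·5.939090≈2.060599

0 2 8.500 0.000
1 2 1.969 2.125
2 2 7.543 1.130
3 2 3.884 2.225
4 2 6.747 1.638
5 2 4.736 2.178
6 2 6.233 1.837
7 2 5.146 2.109
8 2 5.939 1.919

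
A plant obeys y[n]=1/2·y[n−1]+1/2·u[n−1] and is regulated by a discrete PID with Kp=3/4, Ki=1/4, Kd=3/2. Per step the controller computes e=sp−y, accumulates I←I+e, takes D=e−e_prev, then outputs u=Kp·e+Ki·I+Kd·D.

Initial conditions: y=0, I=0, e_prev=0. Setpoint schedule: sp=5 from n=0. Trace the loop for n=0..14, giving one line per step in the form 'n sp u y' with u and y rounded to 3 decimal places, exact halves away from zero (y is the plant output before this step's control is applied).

0 5 12.500 0.000
1 5 -9.375 6.250
2 5 19.219 -1.563
3 5 -16.836 8.828
4 5 29.873 -4.004
5 5 -29.470 12.935
6 5 46.960 -8.268
7 5 -50.561 19.346
8 5 74.657 -15.608
9 5 -85.452 29.525
10 5 119.836 -27.964
11 5 -142.906 45.936
12 5 193.763 -48.485
13 5 -237.307 72.639
14 5 314.902 -82.334

(exact arithmetic carried between steps; '≈' marks a value shown rounded to 6 d.p. or computed from one; I and e_prev carry over from the previous line; the table rounds u and y to 3 d.p., halves away from zero)
n=0: y=0, sp=5, e=sp−y=5; I=5, D=e−e_prev=5; u=3/4·5+1/4·5+3/2·5=12.5; next y=1/2·0+1/2·12.5=6.25
n=1: y=6.25, sp=5, e=sp−y=-1.25; I=3.75, D=e−e_prev=-6.25; u=3/4·(-1.25)+1/4·3.75+3/2·(-6.25)=-9.375; next y=1/2·6.25+1/2·(-9.375)=-1.5625
n=2: y=-1.5625, sp=5, e=sp−y=6.5625; I=10.3125, D=e−e_prev=7.8125; u=3/4·6.5625+1/4·10.3125+3/2·7.8125=19.21875; next y=1/2·(-1.5625)+1/2·19.21875=8.828125
n=3: y=8.828125, sp=5, e=sp−y=-3.828125; I=6.484375, D=e−e_prev=-10.390625; u=3/4·(-3.828125)+1/4·6.484375+3/2·(-10.390625)≈-16.835938; next y=1/2·8.828125+1/2·(-16.835938)≈-4.003906
n=4: y≈-4.003906, sp=5, e=sp−y≈9.003906; I≈15.488281, D=e−e_prev≈12.832031; u=3/4·9.003906+1/4·15.488281+3/2·12.832031≈29.873047; next y=1/2·(-4.003906)+1/2·29.873047≈12.934570
n=5: y≈12.934570, sp=5, e=sp−y≈-7.934570; I≈7.553711, D=e−e_prev≈-16.938477; u=3/4·(-7.934570)+1/4·7.553711+3/2·(-16.938477)≈-29.470215; next y=1/2·12.934570+1/2·(-29.470215)≈-8.267822
n=6: y≈-8.267822, sp=5, e=sp−y≈13.267822; I≈20.821533, D=e−e_prev≈21.202393; u=3/4·13.267822+1/4·20.821533+3/2·21.202393≈46.959839; next y=1/2·(-8.267822)+1/2·46.959839≈19.346008
n=7: y≈19.346008, sp=5, e=sp−y≈-14.346008; I≈6.475525, D=e−e_prev≈-27.613831; u=3/4·(-14.346008)+1/4·6.475525+3/2·(-27.613831)≈-50.561371; next y=1/2·19.346008+1/2·(-50.561371)≈-15.607681
n=8: y≈-15.607681, sp=5, e=sp−y≈20.607681; I≈27.083206, D=e−e_prev≈34.953690; u=3/4·20.607681+1/4·27.083206+3/2·34.953690≈74.657097; next y=1/2·(-15.607681)+1/2·74.657097≈29.524708
n=9: y≈29.524708, sp=5, e=sp−y≈-24.524708; I≈2.558498, D=e−e_prev≈-45.132389; u=3/4·(-24.524708)+1/4·2.558498+3/2·(-45.132389)≈-85.452490; next y=1/2·29.524708+1/2·(-85.452490)≈-27.963891
n=10: y≈-27.963891, sp=5, e=sp−y≈32.963891; I≈35.522389, D=e−e_prev≈57.488599; u=3/4·32.963891+1/4·35.522389+3/2·57.488599≈119.836414; next y=1/2·(-27.963891)+1/2·119.836414≈45.936261
n=11: y≈45.936261, sp=5, e=sp−y≈-40.936261; I≈-5.413872, D=e−e_prev≈-73.900152; u=3/4·(-40.936261)+1/4·(-5.413872)+3/2·(-73.900152)≈-142.905893; next y=1/2·45.936261+1/2·(-142.905893)≈-48.484816
n=12: y≈-48.484816, sp=5, e=sp−y≈53.484816; I≈48.070944, D=e−e_prev≈94.421077; u=3/4·53.484816+1/4·48.070944+3/2·94.421077≈193.762963; next y=1/2·(-48.484816)+1/2·193.762963≈72.639074
n=13: y≈72.639074, sp=5, e=sp−y≈-67.639074; I≈-19.568130, D=e−e_prev≈-121.123889; u=3/4·(-67.639074)+1/4·(-19.568130)+3/2·(-121.123889)≈-237.307172; next y=1/2·72.639074+1/2·(-237.307172)≈-82.334049
n=14: y≈-82.334049, sp=5, e=sp−y≈87.334049; I≈67.765919, D=e−e_prev≈154.973123; u=3/4·87.334049+1/4·67.765919+3/2·154.973123≈314.901701; next y=1/2·(-82.334049)+1/2·314.901701≈116.283826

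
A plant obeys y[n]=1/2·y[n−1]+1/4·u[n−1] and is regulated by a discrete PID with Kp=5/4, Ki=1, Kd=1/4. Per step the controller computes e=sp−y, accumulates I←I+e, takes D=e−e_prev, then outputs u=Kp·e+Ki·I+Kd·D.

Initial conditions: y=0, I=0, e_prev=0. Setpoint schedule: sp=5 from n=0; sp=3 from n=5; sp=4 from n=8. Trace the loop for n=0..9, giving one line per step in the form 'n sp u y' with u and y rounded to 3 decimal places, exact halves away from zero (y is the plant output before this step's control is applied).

0 5 12.500 0.000
1 5 8.438 3.125
2 5 9.727 3.672
3 5 9.702 4.268
4 5 9.854 4.559
5 3 4.908 4.743
6 3 6.572 3.599
7 3 6.078 3.442
8 4 8.601 3.241
9 4 7.735 3.771

(exact arithmetic carried between steps; '≈' marks a value shown rounded to 6 d.p. or computed from one; I and e_prev carry over from the previous line; the table rounds u and y to 3 d.p., halves away from zero)
n=0: y=0, sp=5, e=sp−y=5; I=5, D=e−e_prev=5; u=5/4·5+1·5+1/4·5=12.5; next y=1/2·0+1/4·12.5=3.125
n=1: y=3.125, sp=5, e=sp−y=1.875; I=6.875, D=e−e_prev=-3.125; u=5/4·1.875+1·6.875+1/4·(-3.125)=8.4375; next y=1/2·3.125+1/4·8.4375=3.671875
n=2: y=3.671875, sp=5, e=sp−y=1.328125; I=8.203125, D=e−e_prev=-0.546875; u=5/4·1.328125+1·8.203125+1/4·(-0.546875)≈9.726563; next y=1/2·3.671875+1/4·9.726563≈4.267578
n=3: y≈4.267578, sp=5, e=sp−y≈0.732422; I≈8.935547, D=e−e_prev≈-0.595703; u=5/4·0.732422+1·8.935547+1/4·(-0.595703)≈9.702148; next y=1/2·4.267578+1/4·9.702148≈4.559326
n=4: y≈4.559326, sp=5, e=sp−y≈0.440674; I≈9.376221, D=e−e_prev≈-0.291748; u=5/4·0.440674+1·9.376221+1/4·(-0.291748)≈9.854126; next y=1/2·4.559326+1/4·9.854126≈4.743195
n=5: y≈4.743195, sp=3, e=sp−y≈-1.743195; I≈7.633026, D=e−e_prev≈-2.183868; u=5/4·(-1.743195)+1·7.633026+1/4·(-2.183868)≈4.908066; next y=1/2·4.743195+1/4·4.908066≈3.598614
n=6: y≈3.598614, sp=3, e=sp−y≈-0.598614; I≈7.034412, D=e−e_prev≈1.144581; u=5/4·(-0.598614)+1·7.034412+1/4·1.144581≈6.572290; next y=1/2·3.598614+1/4·6.572290≈3.442379
n=7: y≈3.442379, sp=3, e=sp−y≈-0.442379; I≈6.592033, D=e−e_prev≈0.156234; u=5/4·(-0.442379)+1·6.592033+1/4·0.156234≈6.078117; next y=1/2·3.442379+1/4·6.078117≈3.240719
n=8: y≈3.240719, sp=4, e=sp−y≈0.759281; I≈7.351314, D=e−e_prev≈1.201660; u=5/4·0.759281+1·7.351314+1/4·1.201660≈8.600830; next y=1/2·3.240719+1/4·8.600830≈3.770567
n=9: y≈3.770567, sp=4, e=sp−y≈0.229433; I≈7.580747, D=e−e_prev≈-0.529848; u=5/4·0.229433+1·7.580747+1/4·(-0.529848)≈7.735076; next y=1/2·3.770567+1/4·7.735076≈3.819053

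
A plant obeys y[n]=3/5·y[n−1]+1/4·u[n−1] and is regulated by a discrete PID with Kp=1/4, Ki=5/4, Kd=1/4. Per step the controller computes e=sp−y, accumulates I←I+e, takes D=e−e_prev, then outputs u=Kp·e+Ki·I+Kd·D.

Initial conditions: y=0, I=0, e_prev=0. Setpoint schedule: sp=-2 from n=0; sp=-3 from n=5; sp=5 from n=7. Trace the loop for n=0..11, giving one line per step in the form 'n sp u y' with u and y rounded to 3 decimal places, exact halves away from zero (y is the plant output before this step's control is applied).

(exact arithmetic carried between steps; '≈' marks a value shown rounded to 6 d.p. or computed from one; I and e_prev carry over from the previous line; the table rounds u and y to 3 d.p., halves away from zero)
n=0: y=0, sp=-2, e=sp−y=-2; I=-2, D=e−e_prev=-2; u=1/4·(-2)+5/4·(-2)+1/4·(-2)=-3.5; next y=3/5·0+1/4·(-3.5)=-0.875
n=1: y=-0.875, sp=-2, e=sp−y=-1.125; I=-3.125, D=e−e_prev=0.875; u=1/4·(-1.125)+5/4·(-3.125)+1/4·0.875=-3.96875; next y=3/5·(-0.875)+1/4·(-3.96875)≈-1.517188
n=2: y≈-1.517188, sp=-2, e=sp−y≈-0.482813; I≈-3.607813, D=e−e_prev≈0.642188; u=1/4·(-0.482813)+5/4·(-3.607813)+1/4·0.642188≈-4.469922; next y=3/5·(-1.517188)+1/4·(-4.469922)≈-2.027793
n=3: y≈-2.027793, sp=-2, e=sp−y≈0.027793; I≈-3.580020, D=e−e_prev≈0.510605; u=1/4·0.027793+5/4·(-3.580020)+1/4·0.510605≈-4.340425; next y=3/5·(-2.027793)+1/4·(-4.340425)≈-2.301782
n=4: y≈-2.301782, sp=-2, e=sp−y≈0.301782; I≈-3.278238, D=e−e_prev≈0.273989; u=1/4·0.301782+5/4·(-3.278238)+1/4·0.273989≈-3.953854; next y=3/5·(-2.301782)+1/4·(-3.953854)≈-2.369533
n=5: y≈-2.369533, sp=-3, e=sp−y≈-0.630467; I≈-3.908705, D=e−e_prev≈-0.932249; u=1/4·(-0.630467)+5/4·(-3.908705)+1/4·(-0.932249)≈-5.276560; next y=3/5·(-2.369533)+1/4·(-5.276560)≈-2.740860
n=6: y≈-2.740860, sp=-3, e=sp−y≈-0.259140; I≈-4.167845, D=e−e_prev≈0.371327; u=1/4·(-0.259140)+5/4·(-4.167845)+1/4·0.371327≈-5.181760; next y=3/5·(-2.740860)+1/4·(-5.181760)≈-2.939956
n=7: y≈-2.939956, sp=5, e=sp−y≈7.939956; I≈3.772111, D=e−e_prev≈8.199096; u=1/4·7.939956+5/4·3.772111+1/4·8.199096≈8.749901; next y=3/5·(-2.939956)+1/4·8.749901≈0.423502
n=8: y≈0.423502, sp=5, e=sp−y≈4.576498; I≈8.348609, D=e−e_prev≈-3.363458; u=1/4·4.576498+5/4·8.348609+1/4·(-3.363458)≈10.739021; next y=3/5·0.423502+1/4·10.739021≈2.938856
n=9: y≈2.938856, sp=5, e=sp−y≈2.061144; I≈10.409752, D=e−e_prev≈-2.515355; u=1/4·2.061144+5/4·10.409752+1/4·(-2.515355)≈12.898638; next y=3/5·2.938856+1/4·12.898638≈4.987973
n=10: y≈4.987973, sp=5, e=sp−y≈0.012027; I≈10.421779, D=e−e_prev≈-2.049117; u=1/4·0.012027+5/4·10.421779+1/4·(-2.049117)≈12.517951; next y=3/5·4.987973+1/4·12.517951≈6.122272
n=11: y≈6.122272, sp=5, e=sp−y≈-1.122272; I≈9.299507, D=e−e_prev≈-1.134299; u=1/4·(-1.122272)+5/4·9.299507+1/4·(-1.134299)≈11.060242; next y=3/5·6.122272+1/4·11.060242≈6.438423

0 -2 -3.500 0.000
1 -2 -3.969 -0.875
2 -2 -4.470 -1.517
3 -2 -4.340 -2.028
4 -2 -3.954 -2.302
5 -3 -5.277 -2.370
6 -3 -5.182 -2.741
7 5 8.750 -2.940
8 5 10.739 0.424
9 5 12.899 2.939
10 5 12.518 4.988
11 5 11.060 6.122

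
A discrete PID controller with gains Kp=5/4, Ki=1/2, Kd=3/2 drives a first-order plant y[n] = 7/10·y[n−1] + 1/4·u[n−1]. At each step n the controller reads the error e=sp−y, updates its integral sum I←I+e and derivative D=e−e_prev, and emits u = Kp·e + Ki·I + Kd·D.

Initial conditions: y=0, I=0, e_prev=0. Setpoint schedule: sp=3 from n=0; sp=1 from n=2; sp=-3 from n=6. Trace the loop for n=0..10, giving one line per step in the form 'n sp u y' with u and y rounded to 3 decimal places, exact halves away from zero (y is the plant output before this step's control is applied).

0 3 9.750 0.000
1 3 -1.172 2.438
2 1 -0.406 1.413
3 1 2.559 0.888
4 1 0.613 1.261
5 1 1.774 1.036
6 -3 -12.013 1.169
7 -3 3.002 -2.185
8 -3 -7.006 -0.779
9 -3 -1.075 -2.297
10 -3 -5.069 -1.876

(exact arithmetic carried between steps; '≈' marks a value shown rounded to 6 d.p. or computed from one; I and e_prev carry over from the previous line; the table rounds u and y to 3 d.p., halves away from zero)
n=0: y=0, sp=3, e=sp−y=3; I=3, D=e−e_prev=3; u=5/4·3+1/2·3+3/2·3=9.75; next y=7/10·0+1/4·9.75=2.4375
n=1: y=2.4375, sp=3, e=sp−y=0.5625; I=3.5625, D=e−e_prev=-2.4375; u=5/4·0.5625+1/2·3.5625+3/2·(-2.4375)=-1.171875; next y=7/10·2.4375+1/4·(-1.171875)≈1.413281
n=2: y≈1.413281, sp=1, e=sp−y≈-0.413281; I≈3.149219, D=e−e_prev≈-0.975781; u=5/4·(-0.413281)+1/2·3.149219+3/2·(-0.975781)≈-0.405664; next y=7/10·1.413281+1/4·(-0.405664)≈0.887881
n=3: y≈0.887881, sp=1, e=sp−y≈0.112119; I≈3.261338, D=e−e_prev≈0.525400; u=5/4·0.112119+1/2·3.261338+3/2·0.525400≈2.558918; next y=7/10·0.887881+1/4·2.558918≈1.261246
n=4: y≈1.261246, sp=1, e=sp−y≈-0.261246; I≈3.000092, D=e−e_prev≈-0.373365; u=5/4·(-0.261246)+1/2·3.000092+3/2·(-0.373365)≈0.613440; next y=7/10·1.261246+1/4·0.613440≈1.036232
n=5: y≈1.036232, sp=1, e=sp−y≈-0.036232; I≈2.963859, D=e−e_prev≈0.225014; u=5/4·(-0.036232)+1/2·2.963859+3/2·0.225014≈1.774160; next y=7/10·1.036232+1/4·1.774160≈1.168903
n=6: y≈1.168903, sp=-3, e=sp−y≈-4.168903; I≈-1.205043, D=e−e_prev≈-4.132670; u=5/4·(-4.168903)+1/2·(-1.205043)+3/2·(-4.132670)≈-12.012655; next y=7/10·1.168903+1/4·(-12.012655)≈-2.184932
n=7: y≈-2.184932, sp=-3, e=sp−y≈-0.815068; I≈-2.020111, D=e−e_prev≈3.353835; u=5/4·(-0.815068)+1/2·(-2.020111)+3/2·3.353835≈3.001861; next y=7/10·(-2.184932)+1/4·3.001861≈-0.778987
n=8: y≈-0.778987, sp=-3, e=sp−y≈-2.221013; I≈-4.241124, D=e−e_prev≈-1.405945; u=5/4·(-2.221013)+1/2·(-4.241124)+3/2·(-1.405945)≈-7.005746; next y=7/10·(-0.778987)+1/4·(-7.005746)≈-2.296727
n=9: y≈-2.296727, sp=-3, e=sp−y≈-0.703273; I≈-4.944397, D=e−e_prev≈1.517740; u=5/4·(-0.703273)+1/2·(-4.944397)+3/2·1.517740≈-1.074679; next y=7/10·(-2.296727)+1/4·(-1.074679)≈-1.876379
n=10: y≈-1.876379, sp=-3, e=sp−y≈-1.123621; I≈-6.068018, D=e−e_prev≈-0.420349; u=5/4·(-1.123621)+1/2·(-6.068018)+3/2·(-0.420349)≈-5.069058; next y=7/10·(-1.876379)+1/4·(-5.069058)≈-2.580730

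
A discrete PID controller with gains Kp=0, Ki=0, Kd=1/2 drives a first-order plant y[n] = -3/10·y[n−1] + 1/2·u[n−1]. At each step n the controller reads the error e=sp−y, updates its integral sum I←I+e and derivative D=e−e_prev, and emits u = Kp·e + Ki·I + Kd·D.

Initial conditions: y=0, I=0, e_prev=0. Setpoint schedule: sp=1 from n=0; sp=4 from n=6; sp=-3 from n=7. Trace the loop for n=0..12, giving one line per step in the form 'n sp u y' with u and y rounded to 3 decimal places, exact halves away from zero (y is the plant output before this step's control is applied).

0 1 0.500 0.000
1 1 -0.125 0.250
2 1 0.194 -0.138
3 1 -0.138 0.138
4 1 0.124 -0.110
5 1 -0.103 0.095
6 4 1.588 -0.080
7 -3 -3.949 0.818
8 -3 1.519 -2.220
9 -3 -1.823 1.425
10 -3 1.382 -1.339
11 -3 -1.216 1.093
12 -3 1.014 -0.936

(exact arithmetic carried between steps; '≈' marks a value shown rounded to 6 d.p. or computed from one; I and e_prev carry over from the previous line; the table rounds u and y to 3 d.p., halves away from zero)
n=0: y=0, sp=1, e=sp−y=1; I=1, D=e−e_prev=1; u=0·1+0·1+1/2·1=0.5; next y=-3/10·0+1/2·0.5=0.25
n=1: y=0.25, sp=1, e=sp−y=0.75; I=1.75, D=e−e_prev=-0.25; u=0·0.75+0·1.75+1/2·(-0.25)=-0.125; next y=-3/10·0.25+1/2·(-0.125)=-0.1375
n=2: y=-0.1375, sp=1, e=sp−y=1.1375; I=2.8875, D=e−e_prev=0.3875; u=0·1.1375+0·2.8875+1/2·0.3875=0.19375; next y=-3/10·(-0.1375)+1/2·0.19375=0.138125
n=3: y=0.138125, sp=1, e=sp−y=0.861875; I=3.749375, D=e−e_prev=-0.275625; u=0·0.861875+0·3.749375+1/2·(-0.275625)≈-0.137813; next y=-3/10·0.138125+1/2·(-0.137813)≈-0.110344
n=4: y≈-0.110344, sp=1, e=sp−y≈1.110344; I≈4.859719, D=e−e_prev≈0.248469; u=0·1.110344+0·4.859719+1/2·0.248469≈0.124234; next y=-3/10·(-0.110344)+1/2·0.124234≈0.095220
n=5: y≈0.095220, sp=1, e=sp−y≈0.904780; I≈5.764498, D=e−e_prev≈-0.205564; u=0·0.904780+0·5.764498+1/2·(-0.205564)≈-0.102782; next y=-3/10·0.095220+1/2·(-0.102782)≈-0.079957
n=6: y≈-0.079957, sp=4, e=sp−y≈4.079957; I≈9.844456, D=e−e_prev≈3.175177; u=0·4.079957+0·9.844456+1/2·3.175177≈1.587589; next y=-3/10·(-0.079957)+1/2·1.587589≈0.817781
n=7: y≈0.817781, sp=-3, e=sp−y≈-3.817781; I≈6.026674, D=e−e_prev≈-7.897739; u=0·(-3.817781)+0·6.026674+1/2·(-7.897739)≈-3.948869; next y=-3/10·0.817781+1/2·(-3.948869)≈-2.219769
n=8: y≈-2.219769, sp=-3, e=sp−y≈-0.780231; I≈5.246443, D=e−e_prev≈3.037551; u=0·(-0.780231)+0·5.246443+1/2·3.037551≈1.518775; next y=-3/10·(-2.219769)+1/2·1.518775≈1.425318
n=9: y≈1.425318, sp=-3, e=sp−y≈-4.425318; I≈0.821125, D=e−e_prev≈-3.645087; u=0·(-4.425318)+0·0.821125+1/2·(-3.645087)≈-1.822544; next y=-3/10·1.425318+1/2·(-1.822544)≈-1.338867
n=10: y≈-1.338867, sp=-3, e=sp−y≈-1.661133; I≈-0.840008, D=e−e_prev≈2.764186; u=0·(-1.661133)+0·(-0.840008)+1/2·2.764186≈1.382093; next y=-3/10·(-1.338867)+1/2·1.382093≈1.092707
n=11: y≈1.092707, sp=-3, e=sp−y≈-4.092707; I≈-4.932714, D=e−e_prev≈-2.431574; u=0·(-4.092707)+0·(-4.932714)+1/2·(-2.431574)≈-1.215787; next y=-3/10·1.092707+1/2·(-1.215787)≈-0.935706
n=12: y≈-0.935706, sp=-3, e=sp−y≈-2.064294; I≈-6.997009, D=e−e_prev≈2.028412; u=0·(-2.064294)+0·(-6.997009)+1/2·2.028412≈1.014206; next y=-3/10·(-0.935706)+1/2·1.014206≈0.787815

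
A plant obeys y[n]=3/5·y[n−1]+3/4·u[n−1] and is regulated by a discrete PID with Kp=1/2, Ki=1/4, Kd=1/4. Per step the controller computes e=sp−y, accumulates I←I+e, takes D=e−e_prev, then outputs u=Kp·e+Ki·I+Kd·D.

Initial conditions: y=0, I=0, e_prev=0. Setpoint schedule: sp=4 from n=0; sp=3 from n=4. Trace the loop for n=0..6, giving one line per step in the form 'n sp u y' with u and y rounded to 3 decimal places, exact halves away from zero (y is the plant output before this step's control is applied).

0 4 4.000 0.000
1 4 1.000 3.000
2 4 2.450 2.550
3 4 1.883 3.368
4 3 1.180 3.432
5 3 1.826 2.945
6 3 1.526 3.136

(exact arithmetic carried between steps; '≈' marks a value shown rounded to 6 d.p. or computed from one; I and e_prev carry over from the previous line; the table rounds u and y to 3 d.p., halves away from zero)
n=0: y=0, sp=4, e=sp−y=4; I=4, D=e−e_prev=4; u=1/2·4+1/4·4+1/4·4=4; next y=3/5·0+3/4·4=3
n=1: y=3, sp=4, e=sp−y=1; I=5, D=e−e_prev=-3; u=1/2·1+1/4·5+1/4·(-3)=1; next y=3/5·3+3/4·1=2.55
n=2: y=2.55, sp=4, e=sp−y=1.45; I=6.45, D=e−e_prev=0.45; u=1/2·1.45+1/4·6.45+1/4·0.45=2.45; next y=3/5·2.55+3/4·2.45=3.3675
n=3: y=3.3675, sp=4, e=sp−y=0.6325; I=7.0825, D=e−e_prev=-0.8175; u=1/2·0.6325+1/4·7.0825+1/4·(-0.8175)=1.8825; next y=3/5·3.3675+3/4·1.8825=3.432375
n=4: y=3.432375, sp=3, e=sp−y=-0.432375; I=6.650125, D=e−e_prev=-1.064875; u=1/2·(-0.432375)+1/4·6.650125+1/4·(-1.064875)=1.180125; next y=3/5·3.432375+3/4·1.180125≈2.944519
n=5: y≈2.944519, sp=3, e=sp−y≈0.055481; I≈6.705606, D=e−e_prev≈0.487856; u=1/2·0.055481+1/4·6.705606+1/4·0.487856≈1.826106; next y=3/5·2.944519+3/4·1.826106≈3.136291
n=6: y≈3.136291, sp=3, e=sp−y≈-0.136291; I≈6.569315, D=e−e_prev≈-0.191772; u=1/2·(-0.136291)+1/4·6.569315+1/4·(-0.191772)≈1.526240; next y=3/5·3.136291+3/4·1.526240≈3.026455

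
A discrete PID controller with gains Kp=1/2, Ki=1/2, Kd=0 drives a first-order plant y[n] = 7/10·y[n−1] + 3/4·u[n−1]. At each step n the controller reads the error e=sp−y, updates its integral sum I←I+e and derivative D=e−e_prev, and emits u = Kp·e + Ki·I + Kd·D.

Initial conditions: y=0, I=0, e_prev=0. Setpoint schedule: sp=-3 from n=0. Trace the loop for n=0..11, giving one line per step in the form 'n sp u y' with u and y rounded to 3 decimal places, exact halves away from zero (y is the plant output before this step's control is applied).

0 -3 -3.000 0.000
1 -3 -2.250 -2.250
2 -3 -1.613 -3.263
3 -3 -1.251 -3.493
4 -3 -1.114 -3.383
5 -3 -1.102 -3.204
6 -3 -1.135 -3.069
7 -3 -1.170 -2.999
8 -3 -1.193 -2.977
9 -3 -1.203 -2.978
10 -3 -1.205 -2.987
11 -3 -1.204 -2.995

(exact arithmetic carried between steps; '≈' marks a value shown rounded to 6 d.p. or computed from one; I and e_prev carry over from the previous line; the table rounds u and y to 3 d.p., halves away from zero)
n=0: y=0, sp=-3, e=sp−y=-3; I=-3, D=e−e_prev=-3; u=1/2·(-3)+1/2·(-3)+0·(-3)=-3; next y=7/10·0+3/4·(-3)=-2.25
n=1: y=-2.25, sp=-3, e=sp−y=-0.75; I=-3.75, D=e−e_prev=2.25; u=1/2·(-0.75)+1/2·(-3.75)+0·2.25=-2.25; next y=7/10·(-2.25)+3/4·(-2.25)=-3.2625
n=2: y=-3.2625, sp=-3, e=sp−y=0.2625; I=-3.4875, D=e−e_prev=1.0125; u=1/2·0.2625+1/2·(-3.4875)+0·1.0125=-1.6125; next y=7/10·(-3.2625)+3/4·(-1.6125)=-3.493125
n=3: y=-3.493125, sp=-3, e=sp−y=0.493125; I=-2.994375, D=e−e_prev=0.230625; u=1/2·0.493125+1/2·(-2.994375)+0·0.230625=-1.250625; next y=7/10·(-3.493125)+3/4·(-1.250625)≈-3.383156
n=4: y≈-3.383156, sp=-3, e=sp−y≈0.383156; I≈-2.611219, D=e−e_prev≈-0.109969; u=1/2·0.383156+1/2·(-2.611219)+0·(-0.109969)≈-1.114031; next y=7/10·(-3.383156)+3/4·(-1.114031)≈-3.203733
n=5: y≈-3.203733, sp=-3, e=sp−y≈0.203733; I≈-2.407486, D=e−e_prev≈-0.179423; u=1/2·0.203733+1/2·(-2.407486)+0·(-0.179423)≈-1.101877; next y=7/10·(-3.203733)+3/4·(-1.101877)≈-3.069020
n=6: y≈-3.069020, sp=-3, e=sp−y≈0.069020; I≈-2.338466, D=e−e_prev≈-0.134712; u=1/2·0.069020+1/2·(-2.338466)+0·(-0.134712)≈-1.134723; next y=7/10·(-3.069020)+3/4·(-1.134723)≈-2.999356
n=7: y≈-2.999356, sp=-3, e=sp−y≈-0.000644; I≈-2.339109, D=e−e_prev≈-0.069664; u=1/2·(-0.000644)+1/2·(-2.339109)+0·(-0.069664)≈-1.169877; next y=7/10·(-2.999356)+3/4·(-1.169877)≈-2.976957
n=8: y≈-2.976957, sp=-3, e=sp−y≈-0.023043; I≈-2.362153, D=e−e_prev≈-0.022399; u=1/2·(-0.023043)+1/2·(-2.362153)+0·(-0.022399)≈-1.192598; next y=7/10·(-2.976957)+3/4·(-1.192598)≈-2.978318
n=9: y≈-2.978318, sp=-3, e=sp−y≈-0.021682; I≈-2.383834, D=e−e_prev≈0.001361; u=1/2·(-0.021682)+1/2·(-2.383834)+0·0.001361≈-1.202758; next y=7/10·(-2.978318)+3/4·(-1.202758)≈-2.986891
n=10: y≈-2.986891, sp=-3, e=sp−y≈-0.013109; I≈-2.396943, D=e−e_prev≈0.008573; u=1/2·(-0.013109)+1/2·(-2.396943)+0·0.008573≈-1.205026; next y=7/10·(-2.986891)+3/4·(-1.205026)≈-2.994593
n=11: y≈-2.994593, sp=-3, e=sp−y≈-0.005407; I≈-2.402350, D=e−e_prev≈0.007702; u=1/2·(-0.005407)+1/2·(-2.402350)+0·0.007702≈-1.203878; next y=7/10·(-2.994593)+3/4·(-1.203878)≈-2.999124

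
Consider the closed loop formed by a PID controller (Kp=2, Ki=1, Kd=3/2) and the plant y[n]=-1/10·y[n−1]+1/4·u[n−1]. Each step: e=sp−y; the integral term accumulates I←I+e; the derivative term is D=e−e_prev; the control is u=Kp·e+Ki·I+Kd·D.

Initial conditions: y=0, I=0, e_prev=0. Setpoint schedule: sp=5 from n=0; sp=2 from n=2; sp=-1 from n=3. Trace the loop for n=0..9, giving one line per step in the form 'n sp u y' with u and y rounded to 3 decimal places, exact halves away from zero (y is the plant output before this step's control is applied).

0 5 22.500 0.000
1 5 -5.313 5.625
2 2 22.820 -1.891
3 -1 -28.594 5.894
4 -1 42.033 -7.738
5 -1 -57.267 11.282
6 -1 79.253 -15.445
7 -1 -112.005 21.358
8 -1 152.567 -30.137
9 -1 -216.354 41.156

(exact arithmetic carried between steps; '≈' marks a value shown rounded to 6 d.p. or computed from one; I and e_prev carry over from the previous line; the table rounds u and y to 3 d.p., halves away from zero)
n=0: y=0, sp=5, e=sp−y=5; I=5, D=e−e_prev=5; u=2·5+1·5+3/2·5=22.5; next y=-1/10·0+1/4·22.5=5.625
n=1: y=5.625, sp=5, e=sp−y=-0.625; I=4.375, D=e−e_prev=-5.625; u=2·(-0.625)+1·4.375+3/2·(-5.625)=-5.3125; next y=-1/10·5.625+1/4·(-5.3125)=-1.890625
n=2: y=-1.890625, sp=2, e=sp−y=3.890625; I=8.265625, D=e−e_prev=4.515625; u=2·3.890625+1·8.265625+3/2·4.515625≈22.820313; next y=-1/10·(-1.890625)+1/4·22.820313≈5.894141
n=3: y≈5.894141, sp=-1, e=sp−y≈-6.894141; I≈1.371484, D=e−e_prev≈-10.784766; u=2·(-6.894141)+1·1.371484+3/2·(-10.784766)≈-28.593945; next y=-1/10·5.894141+1/4·(-28.593945)≈-7.737900
n=4: y≈-7.737900, sp=-1, e=sp−y≈6.737900; I≈8.109385, D=e−e_prev≈13.632041; u=2·6.737900+1·8.109385+3/2·13.632041≈42.033247; next y=-1/10·(-7.737900)+1/4·42.033247≈11.282102
n=5: y≈11.282102, sp=-1, e=sp−y≈-12.282102; I≈-4.172717, D=e−e_prev≈-19.020002; u=2·(-12.282102)+1·(-4.172717)+3/2·(-19.020002)≈-57.266924; next y=-1/10·11.282102+1/4·(-57.266924)≈-15.444941
n=6: y≈-15.444941, sp=-1, e=sp−y≈14.444941; I≈10.272224, D=e−e_prev≈26.727043; u=2·14.444941+1·10.272224+3/2·26.727043≈79.252671; next y=-1/10·(-15.444941)+1/4·79.252671≈21.357662
n=7: y≈21.357662, sp=-1, e=sp−y≈-22.357662; I≈-12.085438, D=e−e_prev≈-36.802603; u=2·(-22.357662)+1·(-12.085438)+3/2·(-36.802603)≈-112.004666; next y=-1/10·21.357662+1/4·(-112.004666)≈-30.136933
n=8: y≈-30.136933, sp=-1, e=sp−y≈29.136933; I≈17.051495, D=e−e_prev≈51.494595; u=2·29.136933+1·17.051495+3/2·51.494595≈152.567252; next y=-1/10·(-30.136933)+1/4·152.567252≈41.155506
n=9: y≈41.155506, sp=-1, e=sp−y≈-42.155506; I≈-25.104011, D=e−e_prev≈-71.292439; u=2·(-42.155506)+1·(-25.104011)+3/2·(-71.292439)≈-216.353682; next y=-1/10·41.155506+1/4·(-216.353682)≈-58.203971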